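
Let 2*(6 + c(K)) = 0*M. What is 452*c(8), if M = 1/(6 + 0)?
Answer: -2712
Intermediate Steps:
M = 1/6 ≈ 0.16667
c(K) = -6 (c(K) = -6 + (0*(1/6))/2 = -6 + (1/2)*0 = -6 + 0 = -6)
452*c(8) = 452*(-6) = -2712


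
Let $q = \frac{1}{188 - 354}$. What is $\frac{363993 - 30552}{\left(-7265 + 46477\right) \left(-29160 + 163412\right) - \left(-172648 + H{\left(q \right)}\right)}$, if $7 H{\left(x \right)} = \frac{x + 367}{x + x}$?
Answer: $\frac{666882}{10528932847} \approx 6.3338 \cdot 10^{-5}$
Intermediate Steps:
$q = - \frac{1}{166}$ ($q = \frac{1}{-166} = - \frac{1}{166} \approx -0.0060241$)
$H{\left(x \right)} = \frac{367 + x}{14 x}$ ($H{\left(x \right)} = \frac{\left(x + 367\right) \frac{1}{x + x}}{7} = \frac{\left(367 + x\right) \frac{1}{2 x}}{7} = \frac{\frac{1}{2} \frac{1}{x} \left(367 + x\right)}{7} = \frac{367 + x}{14 x}$)
$\frac{363993 - 30552}{\left(-7265 + 46477\right) \left(-29160 + 163412\right) - \left(-172648 + H{\left(q \right)}\right)} = \frac{363993 - 30552}{\left(-7265 + 46477\right) \left(-29160 + 163412\right) + \left(172648 - \frac{367 - \frac{1}{166}}{14 \left(- \frac{1}{166}\right)}\right)} = \frac{333441}{39212 \cdot 134252 + \left(172648 - \frac{1}{14} \left(-166\right) \frac{60921}{166}\right)} = \frac{333441}{5264289424 + \left(172648 - - \frac{8703}{2}\right)} = \frac{333441}{5264289424 + \left(172648 + \frac{8703}{2}\right)} = \frac{333441}{5264289424 + \frac{353999}{2}} = \frac{333441}{\frac{10528932847}{2}} = 333441 \cdot \frac{2}{10528932847} = \frac{666882}{10528932847}$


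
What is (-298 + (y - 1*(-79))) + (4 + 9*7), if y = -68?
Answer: -220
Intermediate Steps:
(-298 + (y - 1*(-79))) + (4 + 9*7) = (-298 + (-68 - 1*(-79))) + (4 + 9*7) = (-298 + (-68 + 79)) + (4 + 63) = (-298 + 11) + 67 = -287 + 67 = -220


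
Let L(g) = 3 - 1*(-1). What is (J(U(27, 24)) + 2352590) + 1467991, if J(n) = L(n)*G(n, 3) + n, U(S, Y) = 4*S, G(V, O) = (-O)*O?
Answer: 3820653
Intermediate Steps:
G(V, O) = -O²
L(g) = 4 (L(g) = 3 + 1 = 4)
J(n) = -36 + n (J(n) = 4*(-1*3²) + n = 4*(-1*9) + n = 4*(-9) + n = -36 + n)
(J(U(27, 24)) + 2352590) + 1467991 = ((-36 + 4*27) + 2352590) + 1467991 = ((-36 + 108) + 2352590) + 1467991 = (72 + 2352590) + 1467991 = 2352662 + 1467991 = 3820653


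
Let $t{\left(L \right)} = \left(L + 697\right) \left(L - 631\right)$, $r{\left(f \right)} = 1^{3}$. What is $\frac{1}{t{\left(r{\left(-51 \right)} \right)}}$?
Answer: $- \frac{1}{439740} \approx -2.2741 \cdot 10^{-6}$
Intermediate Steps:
$r{\left(f \right)} = 1$
$t{\left(L \right)} = \left(-631 + L\right) \left(697 + L\right)$ ($t{\left(L \right)} = \left(697 + L\right) \left(-631 + L\right) = \left(-631 + L\right) \left(697 + L\right)$)
$\frac{1}{t{\left(r{\left(-51 \right)} \right)}} = \frac{1}{-439807 + 1^{2} + 66 \cdot 1} = \frac{1}{-439807 + 1 + 66} = \frac{1}{-439740} = - \frac{1}{439740}$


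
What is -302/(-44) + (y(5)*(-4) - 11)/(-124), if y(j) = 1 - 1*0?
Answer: 9527/1364 ≈ 6.9846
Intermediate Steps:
y(j) = 1 (y(j) = 1 + 0 = 1)
-302/(-44) + (y(5)*(-4) - 11)/(-124) = -302/(-44) + (1*(-4) - 11)/(-124) = -302*(-1/44) + (-4 - 11)*(-1/124) = 151/22 - 15*(-1/124) = 151/22 + 15/124 = 9527/1364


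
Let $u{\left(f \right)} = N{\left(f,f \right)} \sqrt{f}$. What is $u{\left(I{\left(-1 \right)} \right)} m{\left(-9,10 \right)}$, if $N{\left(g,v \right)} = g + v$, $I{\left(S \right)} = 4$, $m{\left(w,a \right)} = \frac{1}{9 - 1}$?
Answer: $2$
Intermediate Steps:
$m{\left(w,a \right)} = \frac{1}{8}$
$u{\left(f \right)} = 2 f^{\frac{3}{2}}$ ($u{\left(f \right)} = \left(f + f\right) \sqrt{f} = 2 f \sqrt{f} = 2 f^{\frac{3}{2}}$)
$u{\left(I{\left(-1 \right)} \right)} m{\left(-9,10 \right)} = 2 \cdot 4^{\frac{3}{2}} \cdot \frac{1}{8} = 2 \cdot 8 \cdot \frac{1}{8} = 16 \cdot \frac{1}{8} = 2$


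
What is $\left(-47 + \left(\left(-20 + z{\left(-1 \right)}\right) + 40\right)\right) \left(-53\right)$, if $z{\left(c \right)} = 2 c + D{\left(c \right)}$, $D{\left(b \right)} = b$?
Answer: $1590$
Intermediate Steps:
$z{\left(c \right)} = 3 c$ ($z{\left(c \right)} = 2 c + c = 3 c$)
$\left(-47 + \left(\left(-20 + z{\left(-1 \right)}\right) + 40\right)\right) \left(-53\right) = \left(-47 + \left(\left(-20 + 3 \left(-1\right)\right) + 40\right)\right) \left(-53\right) = \left(-47 + \left(\left(-20 - 3\right) + 40\right)\right) \left(-53\right) = \left(-47 + \left(-23 + 40\right)\right) \left(-53\right) = \left(-47 + 17\right) \left(-53\right) = \left(-30\right) \left(-53\right) = 1590$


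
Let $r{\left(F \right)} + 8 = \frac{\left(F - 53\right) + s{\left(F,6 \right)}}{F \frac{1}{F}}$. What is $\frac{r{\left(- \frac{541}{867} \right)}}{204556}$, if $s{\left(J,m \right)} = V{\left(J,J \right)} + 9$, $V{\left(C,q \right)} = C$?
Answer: $- \frac{23083}{88675026} \approx -0.00026031$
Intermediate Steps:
$s{\left(J,m \right)} = 9 + J$ ($s{\left(J,m \right)} = J + 9 = 9 + J$)
$r{\left(F \right)} = -52 + 2 F$ ($r{\left(F \right)} = -8 + \frac{\left(F - 53\right) + \left(9 + F\right)}{F \frac{1}{F}} = -8 + \frac{\left(-53 + F\right) + \left(9 + F\right)}{1} = -8 + \left(-44 + 2 F\right) 1 = -8 + \left(-44 + 2 F\right) = -52 + 2 F$)
$\frac{r{\left(- \frac{541}{867} \right)}}{204556} = \frac{-52 + 2 \left(- \frac{541}{867}\right)}{204556} = \left(-52 + 2 \left(\left(-541\right) \frac{1}{867}\right)\right) \frac{1}{204556} = \left(-52 + 2 \left(- \frac{541}{867}\right)\right) \frac{1}{204556} = \left(-52 - \frac{1082}{867}\right) \frac{1}{204556} = \left(- \frac{46166}{867}\right) \frac{1}{204556} = - \frac{23083}{88675026}$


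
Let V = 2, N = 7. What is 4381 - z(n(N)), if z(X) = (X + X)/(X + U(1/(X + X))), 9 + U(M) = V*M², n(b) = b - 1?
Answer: 942779/215 ≈ 4385.0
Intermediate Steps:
n(b) = -1 + b
U(M) = -9 + 2*M²
z(X) = 2*X/(-9 + X + 1/(2*X²)) (z(X) = (X + X)/(X + (-9 + 2*(1/(X + X))²)) = (2*X)/(X + (-9 + 2*(1/(2*X))²)) = (2*X)/(X + (-9 + 2*(1/(4*X²)))) = (2*X)/(X + (-9 + 1/(2*X²))) = (2*X)/(-9 + X + 1/(2*X²)) = 2*X/(-9 + X + 1/(2*X²)))
4381 - z(n(N)) = 4381 - 4*(-1 + 7)³/(1 - 18*(-1 + 7)² + 2*(-1 + 7)³) = 4381 - 4*6³/(1 - 18*6² + 2*6³) = 4381 - 4*216/(1 - 18*36 + 2*216) = 4381 - 4*216/(1 - 648 + 432) = 4381 - 4*216/(-215) = 4381 - 4*216*(-1)/215 = 4381 - 1*(-864/215) = 4381 + 864/215 = 942779/215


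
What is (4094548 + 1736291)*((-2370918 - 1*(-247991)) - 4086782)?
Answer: -36207813415851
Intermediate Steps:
(4094548 + 1736291)*((-2370918 - 1*(-247991)) - 4086782) = 5830839*((-2370918 + 247991) - 4086782) = 5830839*(-2122927 - 4086782) = 5830839*(-6209709) = -36207813415851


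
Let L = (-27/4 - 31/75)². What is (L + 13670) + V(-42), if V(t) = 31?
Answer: 1237708201/90000 ≈ 13752.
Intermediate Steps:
L = 4618201/90000 (L = (-27*¼ - 31*1/75)² = (-27/4 - 31/75)² = (-2149/300)² = 4618201/90000 ≈ 51.313)
(L + 13670) + V(-42) = (4618201/90000 + 13670) + 31 = 1234918201/90000 + 31 = 1237708201/90000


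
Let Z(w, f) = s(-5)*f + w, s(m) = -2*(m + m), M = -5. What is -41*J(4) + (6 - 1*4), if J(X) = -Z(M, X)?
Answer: 3077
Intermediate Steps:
s(m) = -4*m
Z(w, f) = w + 20*f (Z(w, f) = (-4*(-5))*f + w = 20*f + w = w + 20*f)
J(X) = 5 - 20*X (J(X) = -(-5 + 20*X) = 5 - 20*X)
-41*J(4) + (6 - 1*4) = -41*(5 - 20*4) + (6 - 1*4) = -41*(5 - 80) + (6 - 4) = -41*(-75) + 2 = 3075 + 2 = 3077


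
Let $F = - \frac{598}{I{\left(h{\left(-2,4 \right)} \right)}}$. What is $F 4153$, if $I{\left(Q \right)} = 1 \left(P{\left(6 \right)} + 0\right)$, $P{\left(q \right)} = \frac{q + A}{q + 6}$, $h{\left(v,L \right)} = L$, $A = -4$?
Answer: $-14900964$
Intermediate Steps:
$P{\left(q \right)} = \frac{-4 + q}{6 + q}$ ($P{\left(q \right)} = \frac{q - 4}{q + 6} = \frac{-4 + q}{6 + q}$)
$I{\left(Q \right)} = \frac{1}{6}$ ($I{\left(Q \right)} = 1 \left(\frac{-4 + 6}{6 + 6} + 0\right) = 1 \left(\frac{1}{12} \cdot 2 + 0\right) = 1 \left(\frac{1}{6} + 0\right) = 1 \cdot \frac{1}{6} = \frac{1}{6}$)
$F = -3588$ ($F = - 598 \frac{1}{\frac{1}{6}} = \left(-598\right) 6 = -3588$)
$F 4153 = \left(-3588\right) 4153 = -14900964$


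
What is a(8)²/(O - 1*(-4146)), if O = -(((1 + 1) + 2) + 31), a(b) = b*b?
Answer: 4096/4111 ≈ 0.99635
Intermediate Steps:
a(b) = b²
O = -35 (O = -((2 + 2) + 31) = -(4 + 31) = -1*35 = -35)
a(8)²/(O - 1*(-4146)) = (8²)²/(-35 - 1*(-4146)) = 64²/(-35 + 4146) = 4096/4111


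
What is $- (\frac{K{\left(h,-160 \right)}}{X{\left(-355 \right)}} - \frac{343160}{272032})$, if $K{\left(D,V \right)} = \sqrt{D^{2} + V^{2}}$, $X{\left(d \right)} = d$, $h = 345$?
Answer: $\frac{42895}{34004} + \frac{\sqrt{5785}}{71} \approx 2.3327$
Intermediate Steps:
$- (\frac{K{\left(h,-160 \right)}}{X{\left(-355 \right)}} - \frac{343160}{272032}) = - (\frac{\sqrt{345^{2} + \left(-160\right)^{2}}}{-355} - \frac{343160}{272032}) = - (\sqrt{119025 + 25600} \left(- \frac{1}{355}\right) - \frac{42895}{34004}) = - (\sqrt{144625} \left(- \frac{1}{355}\right) - \frac{42895}{34004}) = - (5 \sqrt{5785} \left(- \frac{1}{355}\right) - \frac{42895}{34004}) = - (- \frac{\sqrt{5785}}{71} - \frac{42895}{34004}) = - (- \frac{42895}{34004} - \frac{\sqrt{5785}}{71}) = \frac{42895}{34004} + \frac{\sqrt{5785}}{71}$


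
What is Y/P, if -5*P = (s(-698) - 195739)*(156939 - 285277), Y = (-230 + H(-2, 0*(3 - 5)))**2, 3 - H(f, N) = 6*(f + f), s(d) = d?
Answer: -29435/3601475958 ≈ -8.1730e-6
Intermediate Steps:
H(f, N) = 3 - 12*f (H(f, N) = 3 - 6*(f + f) = 3 - 6*2*f = 3 - 12*f)
Y = 41209 (Y = (-230 + (3 - 12*(-2)))**2 = (-230 + (3 + 24))**2 = (-230 + 27)**2 = (-203)**2 = 41209)
P = -25210331706/5 (P = -(-698 - 195739)*(156939 - 285277)/5 = -(-196437)*(-128338)/5 = -1/5*25210331706 = -25210331706/5 ≈ -5.0421e+9)
Y/P = 41209/(-25210331706/5) = 41209*(-5/25210331706) = -29435/3601475958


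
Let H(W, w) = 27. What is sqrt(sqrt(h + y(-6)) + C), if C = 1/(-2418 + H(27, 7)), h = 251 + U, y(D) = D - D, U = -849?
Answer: sqrt(-2391 + 5716881*I*sqrt(598))/2391 ≈ 3.4967 + 3.4967*I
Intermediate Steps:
y(D) = 0
h = -598 (h = 251 - 849 = -598)
C = -1/2391 (C = 1/(-2418 + 27) = 1/(-2391) = -1/2391 ≈ -0.00041824)
sqrt(sqrt(h + y(-6)) + C) = sqrt(sqrt(-598 + 0) - 1/2391) = sqrt(sqrt(-598) - 1/2391) = sqrt(I*sqrt(598) - 1/2391) = sqrt(-1/2391 + I*sqrt(598))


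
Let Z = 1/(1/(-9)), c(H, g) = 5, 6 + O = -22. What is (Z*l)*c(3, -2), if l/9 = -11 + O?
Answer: 15795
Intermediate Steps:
O = -28 (O = -6 - 22 = -28)
l = -351 (l = 9*(-11 - 28) = 9*(-39) = -351)
Z = -9 (Z = 1/(-1/9) = -9)
(Z*l)*c(3, -2) = -9*(-351)*5 = 3159*5 = 15795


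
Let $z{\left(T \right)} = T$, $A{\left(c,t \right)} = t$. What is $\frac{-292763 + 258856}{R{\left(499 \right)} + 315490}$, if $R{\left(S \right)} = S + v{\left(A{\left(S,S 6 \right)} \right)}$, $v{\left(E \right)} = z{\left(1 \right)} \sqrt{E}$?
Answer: $- \frac{10714239023}{99849045127} + \frac{33907 \sqrt{2994}}{99849045127} \approx -0.10729$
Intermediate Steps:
$v{\left(E \right)} = \sqrt{E}$ ($v{\left(E \right)} = 1 \sqrt{E} = \sqrt{E}$)
$R{\left(S \right)} = S + \sqrt{6} \sqrt{S}$ ($R{\left(S \right)} = S + \sqrt{S 6} = S + \sqrt{6 S} = S + \sqrt{6} \sqrt{S}$)
$\frac{-292763 + 258856}{R{\left(499 \right)} + 315490} = \frac{-292763 + 258856}{\left(499 + \sqrt{6} \sqrt{499}\right) + 315490} = - \frac{33907}{\left(499 + \sqrt{2994}\right) + 315490} = - \frac{33907}{315989 + \sqrt{2994}}$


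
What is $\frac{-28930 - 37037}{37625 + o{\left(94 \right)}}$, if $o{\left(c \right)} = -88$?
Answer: $- \frac{65967}{37537} \approx -1.7574$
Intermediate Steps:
$\frac{-28930 - 37037}{37625 + o{\left(94 \right)}} = \frac{-28930 - 37037}{37625 - 88} = - \frac{65967}{37537}$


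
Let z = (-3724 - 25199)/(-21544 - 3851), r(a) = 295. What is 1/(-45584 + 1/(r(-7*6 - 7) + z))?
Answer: -2506816/114270692079 ≈ -2.1938e-5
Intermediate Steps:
z = 9641/8465 (z = -28923/(-25395) = -28923*(-1/25395) = 9641/8465 ≈ 1.1389)
1/(-45584 + 1/(r(-7*6 - 7) + z)) = 1/(-45584 + 1/(295 + 9641/8465)) = 1/(-45584 + 1/(2506816/8465)) = 1/(-45584 + 8465/2506816) = 1/(-114270692079/2506816) = -2506816/114270692079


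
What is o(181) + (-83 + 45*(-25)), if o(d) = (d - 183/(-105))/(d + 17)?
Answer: -1394174/1155 ≈ -1207.1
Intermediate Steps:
o(d) = (61/35 + d)/(17 + d) (o(d) = (d - 183*(-1/105))/(17 + d) = (d + 61/35)/(17 + d) = (61/35 + d)/(17 + d))
o(181) + (-83 + 45*(-25)) = (61/35 + 181)/(17 + 181) + (-83 + 45*(-25)) = (6396/35)/198 + (-83 - 1125) = (1/198)*(6396/35) - 1208 = 1066/1155 - 1208 = -1394174/1155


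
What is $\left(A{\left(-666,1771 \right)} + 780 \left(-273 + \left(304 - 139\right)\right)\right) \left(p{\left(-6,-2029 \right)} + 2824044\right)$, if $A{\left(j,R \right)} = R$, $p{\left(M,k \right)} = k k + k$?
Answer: $-572240515464$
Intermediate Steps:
$p{\left(M,k \right)} = k + k^{2}$ ($p{\left(M,k \right)} = k^{2} + k = k + k^{2}$)
$\left(A{\left(-666,1771 \right)} + 780 \left(-273 + \left(304 - 139\right)\right)\right) \left(p{\left(-6,-2029 \right)} + 2824044\right) = \left(1771 + 780 \left(-273 + \left(304 - 139\right)\right)\right) \left(- 2029 \left(1 - 2029\right) + 2824044\right) = \left(1771 + 780 \left(-273 + 165\right)\right) \left(\left(-2029\right) \left(-2028\right) + 2824044\right) = \left(1771 + 780 \left(-108\right)\right) \left(4114812 + 2824044\right) = \left(1771 - 84240\right) 6938856 = \left(-82469\right) 6938856 = -572240515464$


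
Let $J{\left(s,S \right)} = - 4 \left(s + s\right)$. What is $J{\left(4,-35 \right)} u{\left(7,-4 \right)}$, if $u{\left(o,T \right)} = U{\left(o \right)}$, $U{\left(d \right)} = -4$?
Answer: $128$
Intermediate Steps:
$J{\left(s,S \right)} = - 8 s$ ($J{\left(s,S \right)} = - 4 \cdot 2 s = - 8 s$)
$u{\left(o,T \right)} = -4$
$J{\left(4,-35 \right)} u{\left(7,-4 \right)} = \left(-8\right) 4 \left(-4\right) = \left(-32\right) \left(-4\right) = 128$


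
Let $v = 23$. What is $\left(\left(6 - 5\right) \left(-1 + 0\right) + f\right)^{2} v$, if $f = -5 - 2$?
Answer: $1472$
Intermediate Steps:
$f = -7$
$\left(\left(6 - 5\right) \left(-1 + 0\right) + f\right)^{2} v = \left(\left(6 - 5\right) \left(-1 + 0\right) - 7\right)^{2} \cdot 23 = \left(1 \left(-1\right) - 7\right)^{2} \cdot 23 = \left(-1 - 7\right)^{2} \cdot 23 = \left(-8\right)^{2} \cdot 23 = 64 \cdot 23 = 1472$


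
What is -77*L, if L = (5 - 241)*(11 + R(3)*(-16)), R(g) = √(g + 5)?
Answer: 199892 - 581504*√2 ≈ -6.2248e+5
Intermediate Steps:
R(g) = √(5 + g)
L = -2596 + 7552*√2 (L = (5 - 241)*(11 + √(5 + 3)*(-16)) = -236*(11 + √8*(-16)) = -236*(11 + (2*√2)*(-16)) = -236*(11 - 32*√2) = -2596 + 7552*√2 ≈ 8084.1)
-77*L = -77*(-2596 + 7552*√2) = 199892 - 581504*√2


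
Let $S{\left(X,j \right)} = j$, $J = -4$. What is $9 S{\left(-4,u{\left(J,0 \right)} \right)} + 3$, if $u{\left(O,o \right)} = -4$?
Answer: $-33$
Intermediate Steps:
$9 S{\left(-4,u{\left(J,0 \right)} \right)} + 3 = 9 \left(-4\right) + 3 = -36 + 3 = -33$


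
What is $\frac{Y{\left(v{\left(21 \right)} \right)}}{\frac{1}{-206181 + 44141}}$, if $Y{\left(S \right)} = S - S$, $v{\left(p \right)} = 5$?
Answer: $0$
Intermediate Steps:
$Y{\left(S \right)} = 0$
$\frac{Y{\left(v{\left(21 \right)} \right)}}{\frac{1}{-206181 + 44141}} = \frac{0}{\frac{1}{-206181 + 44141}} = \frac{0}{\frac{1}{-162040}} = \frac{0}{- \frac{1}{162040}} = 0 \left(-162040\right) = 0$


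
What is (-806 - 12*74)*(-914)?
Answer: 1548316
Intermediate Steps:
(-806 - 12*74)*(-914) = (-806 - 888)*(-914) = -1694*(-914) = 1548316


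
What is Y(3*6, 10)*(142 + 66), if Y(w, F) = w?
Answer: 3744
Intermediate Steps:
Y(3*6, 10)*(142 + 66) = (3*6)*(142 + 66) = 18*208 = 3744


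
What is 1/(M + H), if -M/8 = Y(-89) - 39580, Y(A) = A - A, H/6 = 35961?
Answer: 1/532406 ≈ 1.8783e-6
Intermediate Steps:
H = 215766 (H = 6*35961 = 215766)
Y(A) = 0
M = 316640 (M = -8*(0 - 39580) = -8*(-39580) = 316640)
1/(M + H) = 1/(316640 + 215766) = 1/532406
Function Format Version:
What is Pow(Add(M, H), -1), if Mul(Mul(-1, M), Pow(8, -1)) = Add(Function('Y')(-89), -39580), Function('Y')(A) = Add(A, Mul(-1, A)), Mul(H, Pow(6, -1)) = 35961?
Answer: Rational(1, 532406) ≈ 1.8783e-6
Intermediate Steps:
H = 215766 (H = Mul(6, 35961) = 215766)
Function('Y')(A) = 0
M = 316640 (M = Mul(-8, Add(0, -39580)) = Mul(-8, -39580) = 316640)
Pow(Add(M, H), -1) = Pow(Add(316640, 215766), -1) = Pow(532406, -1) = Rational(1, 532406)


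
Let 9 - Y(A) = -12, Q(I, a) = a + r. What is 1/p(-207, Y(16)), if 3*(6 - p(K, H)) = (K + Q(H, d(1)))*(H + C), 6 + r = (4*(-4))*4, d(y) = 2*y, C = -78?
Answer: -1/5219 ≈ -0.00019161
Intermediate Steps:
r = -70 (r = -6 + (4*(-4))*4 = -6 - 16*4 = -6 - 64 = -70)
Q(I, a) = -70 + a (Q(I, a) = a - 70 = -70 + a)
Y(A) = 21 (Y(A) = 9 - 1*(-12) = 9 + 12 = 21)
p(K, H) = 6 - (-78 + H)*(-68 + K)/3 (p(K, H) = 6 - (K + (-70 + 2*1))*(H - 78)/3 = 6 - (K + (-70 + 2))*(-78 + H)/3 = 6 - (K - 68)*(-78 + H)/3 = 6 - (-68 + K)*(-78 + H)/3 = 6 - (-78 + H)*(-68 + K)/3)
1/p(-207, Y(16)) = 1/(-1762 + 26*(-207) + (68/3)*21 - ⅓*21*(-207)) = 1/(-1762 - 5382 + 476 + 1449) = 1/(-5219) = -1/5219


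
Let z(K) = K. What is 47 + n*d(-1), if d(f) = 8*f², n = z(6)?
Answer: 95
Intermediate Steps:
n = 6
47 + n*d(-1) = 47 + 6*(8*(-1)²) = 47 + 6*(8*1) = 47 + 6*8 = 47 + 48 = 95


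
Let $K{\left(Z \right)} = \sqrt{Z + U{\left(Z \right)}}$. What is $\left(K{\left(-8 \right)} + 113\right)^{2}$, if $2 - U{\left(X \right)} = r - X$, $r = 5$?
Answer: $\left(113 + i \sqrt{19}\right)^{2} \approx 12750.0 + 985.11 i$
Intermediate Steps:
$U{\left(X \right)} = -3 + X$ ($U{\left(X \right)} = 2 - \left(5 - X\right) = 2 + \left(-5 + X\right) = -3 + X$)
$K{\left(Z \right)} = \sqrt{-3 + 2 Z}$ ($K{\left(Z \right)} = \sqrt{Z + \left(-3 + Z\right)} = \sqrt{-3 + 2 Z}$)
$\left(K{\left(-8 \right)} + 113\right)^{2} = \left(\sqrt{-3 + 2 \left(-8\right)} + 113\right)^{2} = \left(\sqrt{-3 - 16} + 113\right)^{2} = \left(\sqrt{-19} + 113\right)^{2} = \left(i \sqrt{19} + 113\right)^{2} = \left(113 + i \sqrt{19}\right)^{2}$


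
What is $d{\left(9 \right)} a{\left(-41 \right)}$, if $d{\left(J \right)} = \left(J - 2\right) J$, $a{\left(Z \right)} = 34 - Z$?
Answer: $4725$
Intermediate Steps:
$d{\left(J \right)} = J \left(-2 + J\right)$ ($d{\left(J \right)} = \left(-2 + J\right) J = J \left(-2 + J\right)$)
$d{\left(9 \right)} a{\left(-41 \right)} = 9 \left(-2 + 9\right) \left(34 - -41\right) = 9 \cdot 7 \left(34 + 41\right) = 63 \cdot 75 = 4725$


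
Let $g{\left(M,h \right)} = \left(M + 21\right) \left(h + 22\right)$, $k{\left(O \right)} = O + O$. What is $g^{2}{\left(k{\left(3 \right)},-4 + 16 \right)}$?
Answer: $842724$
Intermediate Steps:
$k{\left(O \right)} = 2 O$
$g{\left(M,h \right)} = \left(21 + M\right) \left(22 + h\right)$
$g^{2}{\left(k{\left(3 \right)},-4 + 16 \right)} = \left(462 + 21 \left(-4 + 16\right) + 22 \cdot 2 \cdot 3 + 2 \cdot 3 \left(-4 + 16\right)\right)^{2} = \left(462 + 21 \cdot 12 + 22 \cdot 6 + 6 \cdot 12\right)^{2} = \left(462 + 252 + 132 + 72\right)^{2} = 918^{2} = 842724$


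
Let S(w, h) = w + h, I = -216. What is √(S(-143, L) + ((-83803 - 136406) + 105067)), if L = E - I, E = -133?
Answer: I*√115202 ≈ 339.41*I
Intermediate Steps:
L = 83 (L = -133 - 1*(-216) = -133 + 216 = 83)
S(w, h) = h + w
√(S(-143, L) + ((-83803 - 136406) + 105067)) = √((83 - 143) + ((-83803 - 136406) + 105067)) = √(-60 + (-220209 + 105067)) = √(-60 - 115142) = √(-115202) = I*√115202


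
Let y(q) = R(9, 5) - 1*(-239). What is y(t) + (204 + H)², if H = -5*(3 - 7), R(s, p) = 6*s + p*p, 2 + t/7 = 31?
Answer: 50494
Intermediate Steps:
t = 203 (t = -14 + 7*31 = -14 + 217 = 203)
R(s, p) = p² + 6*s (R(s, p) = 6*s + p² = p² + 6*s)
H = 20 (H = -5*(-4) = 20)
y(q) = 318 (y(q) = (5² + 6*9) - 1*(-239) = (25 + 54) + 239 = 79 + 239 = 318)
y(t) + (204 + H)² = 318 + (204 + 20)² = 318 + 224² = 318 + 50176 = 50494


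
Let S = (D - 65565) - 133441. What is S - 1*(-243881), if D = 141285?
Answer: 186160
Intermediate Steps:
S = -57721 (S = (141285 - 65565) - 133441 = 75720 - 133441 = -57721)
S - 1*(-243881) = -57721 - 1*(-243881) = -57721 + 243881 = 186160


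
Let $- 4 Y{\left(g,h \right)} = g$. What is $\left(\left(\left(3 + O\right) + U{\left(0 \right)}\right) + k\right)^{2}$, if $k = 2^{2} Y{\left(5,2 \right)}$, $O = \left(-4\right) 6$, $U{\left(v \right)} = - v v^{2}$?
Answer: $676$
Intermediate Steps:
$Y{\left(g,h \right)} = - \frac{g}{4}$
$U{\left(v \right)} = - v^{3}$
$O = -24$
$k = -5$ ($k = 2^{2} \left(\left(- \frac{1}{4}\right) 5\right) = 4 \left(- \frac{5}{4}\right) = -5$)
$\left(\left(\left(3 + O\right) + U{\left(0 \right)}\right) + k\right)^{2} = \left(\left(\left(3 - 24\right) - 0^{3}\right) - 5\right)^{2} = \left(\left(-21 - 0\right) - 5\right)^{2} = \left(\left(-21 + 0\right) - 5\right)^{2} = \left(-21 - 5\right)^{2} = \left(-26\right)^{2} = 676$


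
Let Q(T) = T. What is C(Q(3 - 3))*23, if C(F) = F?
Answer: 0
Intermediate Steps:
C(Q(3 - 3))*23 = (3 - 3)*23 = 0*23 = 0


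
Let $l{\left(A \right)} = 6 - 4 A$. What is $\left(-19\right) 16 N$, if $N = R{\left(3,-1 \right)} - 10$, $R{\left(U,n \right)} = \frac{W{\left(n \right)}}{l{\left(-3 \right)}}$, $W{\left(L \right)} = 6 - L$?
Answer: $\frac{26296}{9} \approx 2921.8$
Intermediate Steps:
$R{\left(U,n \right)} = \frac{1}{3} - \frac{n}{18}$ ($R{\left(U,n \right)} = \frac{6 - n}{6 - -12} = \frac{6 - n}{6 + 12} = \frac{6 - n}{18} = \left(6 - n\right) \frac{1}{18} = \frac{1}{3} - \frac{n}{18}$)
$N = - \frac{173}{18}$ ($N = \left(\frac{1}{3} - - \frac{1}{18}\right) - 10 = \left(\frac{1}{3} + \frac{1}{18}\right) - 10 = \frac{7}{18} - 10 = - \frac{173}{18} \approx -9.6111$)
$\left(-19\right) 16 N = \left(-19\right) 16 \left(- \frac{173}{18}\right) = \left(-304\right) \left(- \frac{173}{18}\right) = \frac{26296}{9}$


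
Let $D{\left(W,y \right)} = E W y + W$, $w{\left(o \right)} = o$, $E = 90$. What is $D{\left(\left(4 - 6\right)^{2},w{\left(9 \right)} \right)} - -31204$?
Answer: $34448$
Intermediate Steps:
$D{\left(W,y \right)} = W + 90 W y$ ($D{\left(W,y \right)} = 90 W y + W = W + 90 W y$)
$D{\left(\left(4 - 6\right)^{2},w{\left(9 \right)} \right)} - -31204 = \left(4 - 6\right)^{2} \left(1 + 90 \cdot 9\right) - -31204 = \left(-2\right)^{2} \left(1 + 810\right) + 31204 = 4 \cdot 811 + 31204 = 3244 + 31204 = 34448$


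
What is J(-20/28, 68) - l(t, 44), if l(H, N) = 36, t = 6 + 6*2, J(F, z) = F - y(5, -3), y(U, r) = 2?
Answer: -271/7 ≈ -38.714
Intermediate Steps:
J(F, z) = -2 + F (J(F, z) = F - 1*2 = F - 2 = -2 + F)
t = 18 (t = 6 + 12 = 18)
J(-20/28, 68) - l(t, 44) = (-2 - 20/28) - 1*36 = (-2 - 20*1/28) - 36 = (-2 - 5/7) - 36 = -19/7 - 36 = -271/7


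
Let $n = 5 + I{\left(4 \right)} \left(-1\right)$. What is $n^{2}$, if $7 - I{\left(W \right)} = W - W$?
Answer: $4$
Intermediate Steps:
$I{\left(W \right)} = 7$ ($I{\left(W \right)} = 7 - \left(W - W\right) = 7 - 0 = 7 + 0 = 7$)
$n = -2$ ($n = 5 + 7 \left(-1\right) = 5 - 7 = -2$)
$n^{2} = \left(-2\right)^{2} = 4$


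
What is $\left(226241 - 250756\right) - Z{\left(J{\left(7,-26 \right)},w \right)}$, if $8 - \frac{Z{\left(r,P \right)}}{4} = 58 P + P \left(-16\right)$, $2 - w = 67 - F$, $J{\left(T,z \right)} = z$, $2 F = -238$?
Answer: $-55459$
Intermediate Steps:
$F = -119$ ($F = \frac{1}{2} \left(-238\right) = -119$)
$w = -184$ ($w = 2 - \left(67 - -119\right) = 2 - \left(67 + 119\right) = 2 - 186 = -184$)
$Z{\left(r,P \right)} = 32 - 168 P$ ($Z{\left(r,P \right)} = 32 - 4 \left(58 P + P \left(-16\right)\right) = 32 - 4 \left(58 P - 16 P\right) = 32 - 4 \cdot 42 P = 32 - 168 P$)
$\left(226241 - 250756\right) - Z{\left(J{\left(7,-26 \right)},w \right)} = \left(226241 - 250756\right) - \left(32 - -30912\right) = -24515 - \left(32 + 30912\right) = -24515 - 30944 = -55459$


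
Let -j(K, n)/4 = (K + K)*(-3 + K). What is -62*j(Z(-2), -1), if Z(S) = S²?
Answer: 1984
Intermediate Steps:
j(K, n) = -8*K*(-3 + K) (j(K, n) = -4*(K + K)*(-3 + K) = -4*2*K*(-3 + K) = -8*K*(-3 + K))
-62*j(Z(-2), -1) = -496*(-2)²*(3 - 1*(-2)²) = -496*4*(3 - 1*4) = -496*4*(3 - 4) = -496*4*(-1) = -62*(-32) = 1984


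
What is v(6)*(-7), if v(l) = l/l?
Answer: -7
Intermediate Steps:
v(l) = 1
v(6)*(-7) = 1*(-7) = -7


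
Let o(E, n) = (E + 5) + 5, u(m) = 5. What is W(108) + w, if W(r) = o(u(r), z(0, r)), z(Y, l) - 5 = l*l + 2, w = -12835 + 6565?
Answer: -6255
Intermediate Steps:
w = -6270
z(Y, l) = 7 + l² (z(Y, l) = 5 + (l*l + 2) = 5 + (l² + 2) = 5 + (2 + l²) = 7 + l²)
o(E, n) = 10 + E (o(E, n) = (5 + E) + 5 = 10 + E)
W(r) = 15 (W(r) = 10 + 5 = 15)
W(108) + w = 15 - 6270 = -6255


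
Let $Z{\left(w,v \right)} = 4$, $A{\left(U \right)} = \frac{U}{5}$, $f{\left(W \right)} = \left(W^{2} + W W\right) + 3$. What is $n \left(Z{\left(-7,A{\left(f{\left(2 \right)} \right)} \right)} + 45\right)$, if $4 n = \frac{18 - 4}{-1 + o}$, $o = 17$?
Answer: $\frac{343}{32} \approx 10.719$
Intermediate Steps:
$f{\left(W \right)} = 3 + 2 W^{2}$ ($f{\left(W \right)} = \left(W^{2} + W^{2}\right) + 3 = 2 W^{2} + 3 = 3 + 2 W^{2}$)
$A{\left(U \right)} = \frac{U}{5}$ ($A{\left(U \right)} = U \frac{1}{5} = \frac{U}{5}$)
$n = \frac{7}{32}$ ($n = \frac{\left(18 - 4\right) \frac{1}{-1 + 17}}{4} = \frac{14 \cdot \frac{1}{16}}{4} = \frac{1}{4} \cdot \frac{7}{8} = \frac{7}{32} \approx 0.21875$)
$n \left(Z{\left(-7,A{\left(f{\left(2 \right)} \right)} \right)} + 45\right) = \frac{7 \left(4 + 45\right)}{32} = \frac{7}{32} \cdot 49 = \frac{343}{32}$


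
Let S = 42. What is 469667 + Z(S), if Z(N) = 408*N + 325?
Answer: 487128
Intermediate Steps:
Z(N) = 325 + 408*N
469667 + Z(S) = 469667 + (325 + 408*42) = 469667 + (325 + 17136) = 469667 + 17461 = 487128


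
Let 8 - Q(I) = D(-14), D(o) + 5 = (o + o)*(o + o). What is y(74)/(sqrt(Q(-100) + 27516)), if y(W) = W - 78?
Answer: -4*sqrt(26745)/26745 ≈ -0.024459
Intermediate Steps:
y(W) = -78 + W
D(o) = -5 + 4*o**2 (D(o) = -5 + (o + o)*(o + o) = -5 + (2*o)*(2*o) = -5 + 4*o**2)
Q(I) = -771 (Q(I) = 8 - (-5 + 4*(-14)**2) = 8 - (-5 + 4*196) = 8 - (-5 + 784) = 8 - 1*779 = 8 - 779 = -771)
y(74)/(sqrt(Q(-100) + 27516)) = (-78 + 74)/(sqrt(-771 + 27516)) = -4*sqrt(26745)/26745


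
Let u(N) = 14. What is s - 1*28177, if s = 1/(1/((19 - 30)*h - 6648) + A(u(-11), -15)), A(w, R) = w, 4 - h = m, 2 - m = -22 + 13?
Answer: -2592080190/91993 ≈ -28177.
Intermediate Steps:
m = 11 (m = 2 - (-22 + 13) = 2 - 1*(-9) = 2 + 9 = 11)
h = -7 (h = 4 - 1*11 = 4 - 11 = -7)
s = 6571/91993 (s = 1/(1/((19 - 30)*(-7) - 6648) + 14) = 1/(1/(-11*(-7) - 6648) + 14) = 1/(1/(77 - 6648) + 14) = 1/(1/(-6571) + 14) = 1/(-1/6571 + 14) = 1/(91993/6571) = 6571/91993 ≈ 0.071429)
s - 1*28177 = 6571/91993 - 1*28177 = 6571/91993 - 28177 = -2592080190/91993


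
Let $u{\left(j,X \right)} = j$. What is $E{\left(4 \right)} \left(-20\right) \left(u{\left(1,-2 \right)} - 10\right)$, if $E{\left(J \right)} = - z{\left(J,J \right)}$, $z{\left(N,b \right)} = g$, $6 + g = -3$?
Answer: $1620$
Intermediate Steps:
$g = -9$ ($g = -6 - 3 = -9$)
$z{\left(N,b \right)} = -9$
$E{\left(J \right)} = 9$ ($E{\left(J \right)} = \left(-1\right) \left(-9\right) = 9$)
$E{\left(4 \right)} \left(-20\right) \left(u{\left(1,-2 \right)} - 10\right) = 9 \left(-20\right) \left(1 - 10\right) = \left(-180\right) \left(-9\right) = 1620$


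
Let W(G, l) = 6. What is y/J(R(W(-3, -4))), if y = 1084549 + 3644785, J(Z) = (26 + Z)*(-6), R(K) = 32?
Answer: -2364667/174 ≈ -13590.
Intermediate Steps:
J(Z) = -156 - 6*Z
y = 4729334
y/J(R(W(-3, -4))) = 4729334/(-156 - 6*32) = 4729334/(-156 - 192) = 4729334/(-348) = 4729334*(-1/348) = -2364667/174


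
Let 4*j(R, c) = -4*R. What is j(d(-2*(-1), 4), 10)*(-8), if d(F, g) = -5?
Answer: -40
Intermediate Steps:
j(R, c) = -R (j(R, c) = (-4*R)/4 = -R)
j(d(-2*(-1), 4), 10)*(-8) = -1*(-5)*(-8) = 5*(-8) = -40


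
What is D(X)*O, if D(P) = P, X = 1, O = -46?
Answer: -46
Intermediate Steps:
D(X)*O = 1*(-46) = -46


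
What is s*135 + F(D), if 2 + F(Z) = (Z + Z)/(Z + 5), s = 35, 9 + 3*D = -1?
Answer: 4719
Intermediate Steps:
D = -10/3 (D = -3 + (1/3)*(-1) = -3 - 1/3 = -10/3 ≈ -3.3333)
F(Z) = -2 + 2*Z/(5 + Z) (F(Z) = -2 + (Z + Z)/(Z + 5) = -2 + (2*Z)/(5 + Z) = -2 + 2*Z/(5 + Z))
s*135 + F(D) = 35*135 - 10/(5 - 10/3) = 4725 - 10/5/3 = 4725 - 10*3/5 = 4725 - 6 = 4719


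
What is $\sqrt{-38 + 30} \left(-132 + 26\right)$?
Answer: $- 212 i \sqrt{2} \approx - 299.81 i$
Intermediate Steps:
$\sqrt{-38 + 30} \left(-132 + 26\right) = \sqrt{-8} \left(-106\right) = 2 i \sqrt{2} \left(-106\right) = - 212 i \sqrt{2}$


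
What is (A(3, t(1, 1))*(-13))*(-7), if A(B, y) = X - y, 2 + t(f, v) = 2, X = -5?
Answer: -455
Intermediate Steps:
t(f, v) = 0 (t(f, v) = -2 + 2 = 0)
A(B, y) = -5 - y
(A(3, t(1, 1))*(-13))*(-7) = ((-5 - 1*0)*(-13))*(-7) = ((-5 + 0)*(-13))*(-7) = -5*(-13)*(-7) = 65*(-7) = -455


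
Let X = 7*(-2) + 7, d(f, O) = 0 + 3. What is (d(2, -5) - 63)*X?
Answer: 420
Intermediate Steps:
d(f, O) = 3
X = -7 (X = -14 + 7 = -7)
(d(2, -5) - 63)*X = (3 - 63)*(-7) = -60*(-7) = 420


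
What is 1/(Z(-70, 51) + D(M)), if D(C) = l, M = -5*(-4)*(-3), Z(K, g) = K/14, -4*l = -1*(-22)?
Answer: -2/21 ≈ -0.095238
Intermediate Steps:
l = -11/2 (l = -(-1)*(-22)/4 = -¼*22 = -11/2 ≈ -5.5000)
Z(K, g) = K/14 (Z(K, g) = K*(1/14) = K/14)
M = -60 (M = 20*(-3) = -60)
D(C) = -11/2
1/(Z(-70, 51) + D(M)) = 1/((1/14)*(-70) - 11/2) = 1/(-5 - 11/2) = 1/(-21/2) = -2/21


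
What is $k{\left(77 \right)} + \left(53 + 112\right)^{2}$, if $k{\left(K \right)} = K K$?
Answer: $33154$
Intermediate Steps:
$k{\left(K \right)} = K^{2}$
$k{\left(77 \right)} + \left(53 + 112\right)^{2} = 77^{2} + \left(53 + 112\right)^{2} = 5929 + 165^{2} = 5929 + 27225 = 33154$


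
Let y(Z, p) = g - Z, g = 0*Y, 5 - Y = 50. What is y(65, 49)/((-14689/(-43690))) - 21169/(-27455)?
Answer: -77657130309/403286495 ≈ -192.56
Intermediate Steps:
Y = -45 (Y = 5 - 1*50 = 5 - 50 = -45)
g = 0 (g = 0*(-45) = 0)
y(Z, p) = -Z (y(Z, p) = 0 - Z = -Z)
y(65, 49)/((-14689/(-43690))) - 21169/(-27455) = (-1*65)/((-14689/(-43690))) - 21169/(-27455) = -65/((-14689*(-1/43690))) - 21169*(-1/27455) = -65/14689/43690 + 21169/27455 = -65*43690/14689 + 21169/27455 = -2839850/14689 + 21169/27455 = -77657130309/403286495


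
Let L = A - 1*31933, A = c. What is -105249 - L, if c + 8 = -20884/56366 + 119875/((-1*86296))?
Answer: -25469521916541/347440024 ≈ -73306.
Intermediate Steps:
c = -3390883043/347440024 (c = -8 + (-20884/56366 + 119875/((-1*86296))) = -8 + (-20884*1/56366 + 119875/(-86296)) = -8 + (-10442/28183 + 119875*(-1/86296)) = -8 + (-10442/28183 - 17125/12328) = -8 - 611362851/347440024 = -3390883043/347440024 ≈ -9.7596)
A = -3390883043/347440024 ≈ -9.7596
L = -11098193169435/347440024 (L = -3390883043/347440024 - 1*31933 = -3390883043/347440024 - 31933 = -11098193169435/347440024 ≈ -31943.)
-105249 - L = -105249 - 1*(-11098193169435/347440024) = -105249 + 11098193169435/347440024 = -25469521916541/347440024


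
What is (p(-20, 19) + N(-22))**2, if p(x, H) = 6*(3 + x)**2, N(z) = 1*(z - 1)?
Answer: 2927521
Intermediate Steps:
N(z) = -1 + z (N(z) = 1*(-1 + z) = -1 + z)
(p(-20, 19) + N(-22))**2 = (6*(3 - 20)**2 + (-1 - 22))**2 = (6*(-17)**2 - 23)**2 = (6*289 - 23)**2 = (1734 - 23)**2 = 1711**2 = 2927521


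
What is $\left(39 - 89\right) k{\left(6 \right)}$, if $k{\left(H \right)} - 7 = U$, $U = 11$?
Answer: $-900$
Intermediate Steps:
$k{\left(H \right)} = 18$ ($k{\left(H \right)} = 7 + 11 = 18$)
$\left(39 - 89\right) k{\left(6 \right)} = \left(39 - 89\right) 18 = \left(-50\right) 18 = -900$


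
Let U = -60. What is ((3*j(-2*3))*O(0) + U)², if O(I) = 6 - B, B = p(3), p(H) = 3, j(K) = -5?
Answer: 11025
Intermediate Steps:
B = 3
O(I) = 3 (O(I) = 6 - 1*3 = 6 - 3 = 3)
((3*j(-2*3))*O(0) + U)² = ((3*(-5))*3 - 60)² = (-15*3 - 60)² = (-45 - 60)² = (-105)² = 11025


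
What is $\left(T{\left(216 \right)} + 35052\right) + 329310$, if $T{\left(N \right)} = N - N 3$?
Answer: $363930$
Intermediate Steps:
$T{\left(N \right)} = - 2 N$ ($T{\left(N \right)} = N - 3 N = - 2 N$)
$\left(T{\left(216 \right)} + 35052\right) + 329310 = \left(\left(-2\right) 216 + 35052\right) + 329310 = \left(-432 + 35052\right) + 329310 = 34620 + 329310 = 363930$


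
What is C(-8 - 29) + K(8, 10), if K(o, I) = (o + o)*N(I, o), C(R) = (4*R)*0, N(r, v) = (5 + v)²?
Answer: 2704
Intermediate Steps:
C(R) = 0
K(o, I) = 2*o*(5 + o)² (K(o, I) = (o + o)*(5 + o)² = (2*o)*(5 + o)² = 2*o*(5 + o)²)
C(-8 - 29) + K(8, 10) = 0 + 2*8*(5 + 8)² = 0 + 2*8*13² = 0 + 2*8*169 = 0 + 2704 = 2704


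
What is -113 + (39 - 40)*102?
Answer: -215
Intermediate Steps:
-113 + (39 - 40)*102 = -113 - 1*102 = -113 - 102 = -215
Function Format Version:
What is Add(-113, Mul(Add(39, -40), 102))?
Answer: -215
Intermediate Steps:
Add(-113, Mul(Add(39, -40), 102)) = Add(-113, Mul(-1, 102)) = Add(-113, -102) = -215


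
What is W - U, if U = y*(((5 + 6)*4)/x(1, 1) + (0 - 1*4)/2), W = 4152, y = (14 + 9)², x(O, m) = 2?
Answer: -6428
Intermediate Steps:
y = 529 (y = 23² = 529)
U = 10580 (U = 529*(((5 + 6)*4)/2 + (0 - 1*4)/2) = 529*((11*4)*(½) + (0 - 4)*(½)) = 529*(44*(½) - 4*½) = 529*(22 - 2) = 529*20 = 10580)
W - U = 4152 - 1*10580 = 4152 - 10580 = -6428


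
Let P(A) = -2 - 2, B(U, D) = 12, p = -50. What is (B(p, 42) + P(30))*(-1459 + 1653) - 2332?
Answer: -780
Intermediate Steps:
P(A) = -4
(B(p, 42) + P(30))*(-1459 + 1653) - 2332 = (12 - 4)*(-1459 + 1653) - 2332 = 8*194 - 2332 = 1552 - 2332 = -780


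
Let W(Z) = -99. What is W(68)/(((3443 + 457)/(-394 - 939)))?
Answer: 43989/1300 ≈ 33.838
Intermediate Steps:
W(68)/(((3443 + 457)/(-394 - 939))) = -99*(-394 - 939)/(3443 + 457) = -99/(3900/(-1333)) = -99/(3900*(-1/1333)) = -99/(-3900/1333) = -99*(-1333/3900) = 43989/1300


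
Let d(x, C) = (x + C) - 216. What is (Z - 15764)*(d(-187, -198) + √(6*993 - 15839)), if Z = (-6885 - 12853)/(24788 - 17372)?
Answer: 35136131381/3708 - 58462781*I*√9881/3708 ≈ 9.4758e+6 - 1.5673e+6*I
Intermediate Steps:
Z = -9869/3708 (Z = -19738/7416 = -19738*1/7416 = -9869/3708 ≈ -2.6615)
d(x, C) = -216 + C + x (d(x, C) = (C + x) - 216 = -216 + C + x)
(Z - 15764)*(d(-187, -198) + √(6*993 - 15839)) = (-9869/3708 - 15764)*((-216 - 198 - 187) + √(6*993 - 15839)) = -58462781*(-601 + √(5958 - 15839))/3708 = -58462781*(-601 + √(-9881))/3708 = -58462781*(-601 + I*√9881)/3708 = 35136131381/3708 - 58462781*I*√9881/3708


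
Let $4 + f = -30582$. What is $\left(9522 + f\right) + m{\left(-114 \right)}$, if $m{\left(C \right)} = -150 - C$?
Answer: $-21100$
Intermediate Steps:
$f = -30586$ ($f = -4 - 30582 = -30586$)
$\left(9522 + f\right) + m{\left(-114 \right)} = \left(9522 - 30586\right) - 36 = -21064 + \left(-150 + 114\right) = -21064 - 36 = -21100$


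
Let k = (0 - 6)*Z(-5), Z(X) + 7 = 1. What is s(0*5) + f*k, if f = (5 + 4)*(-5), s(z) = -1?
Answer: -1621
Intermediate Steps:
Z(X) = -6 (Z(X) = -7 + 1 = -6)
f = -45 (f = 9*(-5) = -45)
k = 36 (k = (0 - 6)*(-6) = -6*(-6) = 36)
s(0*5) + f*k = -1 - 45*36 = -1 - 1620 = -1621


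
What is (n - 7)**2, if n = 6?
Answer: 1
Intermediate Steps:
(n - 7)**2 = (6 - 7)**2 = (-1)**2 = 1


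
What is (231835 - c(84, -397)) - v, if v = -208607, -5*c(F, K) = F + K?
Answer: 2201897/5 ≈ 4.4038e+5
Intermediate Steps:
c(F, K) = -F/5 - K/5 (c(F, K) = -(F + K)/5 = -F/5 - K/5)
(231835 - c(84, -397)) - v = (231835 - (-1/5*84 - 1/5*(-397))) - 1*(-208607) = (231835 - (-84/5 + 397/5)) + 208607 = (231835 - 1*313/5) + 208607 = (231835 - 313/5) + 208607 = 1158862/5 + 208607 = 2201897/5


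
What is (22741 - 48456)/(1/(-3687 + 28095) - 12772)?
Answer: 125530344/62347795 ≈ 2.0134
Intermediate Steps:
(22741 - 48456)/(1/(-3687 + 28095) - 12772) = -25715/(1/24408 - 12772) = -25715/(-311738975/24408) = -25715*(-24408/311738975) = 125530344/62347795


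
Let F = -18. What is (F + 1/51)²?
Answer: 840889/2601 ≈ 323.29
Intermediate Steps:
(F + 1/51)² = (-18 + 1/51)² = (-917/51)² = 840889/2601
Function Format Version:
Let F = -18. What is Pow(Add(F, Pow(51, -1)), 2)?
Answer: Rational(840889, 2601) ≈ 323.29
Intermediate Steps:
Pow(Add(F, Pow(51, -1)), 2) = Pow(Add(-18, Pow(51, -1)), 2) = Pow(Add(-18, Rational(1, 51)), 2) = Pow(Rational(-917, 51), 2) = Rational(840889, 2601)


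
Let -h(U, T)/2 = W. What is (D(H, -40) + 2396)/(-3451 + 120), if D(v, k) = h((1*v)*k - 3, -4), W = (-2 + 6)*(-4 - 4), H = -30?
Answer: -2460/3331 ≈ -0.73852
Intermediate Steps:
W = -32 (W = 4*(-8) = -32)
h(U, T) = 64 (h(U, T) = -2*(-32) = 64)
D(v, k) = 64
(D(H, -40) + 2396)/(-3451 + 120) = (64 + 2396)/(-3451 + 120) = 2460/(-3331) = 2460*(-1/3331) = -2460/3331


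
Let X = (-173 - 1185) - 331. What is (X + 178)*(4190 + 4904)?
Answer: -13741034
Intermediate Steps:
X = -1689 (X = -1358 - 331 = -1689)
(X + 178)*(4190 + 4904) = (-1689 + 178)*(4190 + 4904) = -1511*9094 = -13741034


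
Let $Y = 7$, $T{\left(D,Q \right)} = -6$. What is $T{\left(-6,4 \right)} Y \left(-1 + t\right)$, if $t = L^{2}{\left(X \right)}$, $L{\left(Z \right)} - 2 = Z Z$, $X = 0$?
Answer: $-126$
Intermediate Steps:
$L{\left(Z \right)} = 2 + Z^{2}$ ($L{\left(Z \right)} = 2 + Z Z = 2 + Z^{2}$)
$t = 4$ ($t = \left(2 + 0^{2}\right)^{2} = \left(2 + 0\right)^{2} = 2^{2} = 4$)
$T{\left(-6,4 \right)} Y \left(-1 + t\right) = - 6 \cdot 7 \left(-1 + 4\right) = - 6 \cdot 7 \cdot 3 = \left(-6\right) 21 = -126$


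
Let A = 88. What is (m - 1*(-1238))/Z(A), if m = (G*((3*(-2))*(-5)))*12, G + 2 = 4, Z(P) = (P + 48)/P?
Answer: 21538/17 ≈ 1266.9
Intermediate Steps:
Z(P) = (48 + P)/P
G = 2 (G = -2 + 4 = 2)
m = 720 (m = (2*((3*(-2))*(-5)))*12 = (2*(-6*(-5)))*12 = (2*30)*12 = 60*12 = 720)
(m - 1*(-1238))/Z(A) = (720 - 1*(-1238))/(((48 + 88)/88)) = (720 + 1238)/(((1/88)*136)) = 1958/(17/11) = 1958*(11/17) = 21538/17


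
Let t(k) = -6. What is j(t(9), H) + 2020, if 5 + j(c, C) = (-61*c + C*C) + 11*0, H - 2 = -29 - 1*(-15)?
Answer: 2525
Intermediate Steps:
H = -12 (H = 2 + (-29 - 1*(-15)) = 2 + (-29 + 15) = 2 - 14 = -12)
j(c, C) = -5 + C**2 - 61*c (j(c, C) = -5 + ((-61*c + C*C) + 11*0) = -5 + ((-61*c + C**2) + 0) = -5 + ((C**2 - 61*c) + 0) = -5 + (C**2 - 61*c) = -5 + C**2 - 61*c)
j(t(9), H) + 2020 = (-5 + (-12)**2 - 61*(-6)) + 2020 = (-5 + 144 + 366) + 2020 = 505 + 2020 = 2525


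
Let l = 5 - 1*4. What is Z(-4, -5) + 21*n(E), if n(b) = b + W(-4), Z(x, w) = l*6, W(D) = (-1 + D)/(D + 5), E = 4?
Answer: -15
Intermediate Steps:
l = 1 (l = 5 - 4 = 1)
W(D) = (-1 + D)/(5 + D)
Z(x, w) = 6 (Z(x, w) = 1*6 = 6)
n(b) = -5 + b (n(b) = b + (-1 - 4)/(5 - 4) = b - 5/1 = b + 1*(-5) = b - 5 = -5 + b)
Z(-4, -5) + 21*n(E) = 6 + 21*(-5 + 4) = 6 + 21*(-1) = 6 - 21 = -15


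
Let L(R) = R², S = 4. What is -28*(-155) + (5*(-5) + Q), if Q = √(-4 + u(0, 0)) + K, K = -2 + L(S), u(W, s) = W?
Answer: 4329 + 2*I ≈ 4329.0 + 2.0*I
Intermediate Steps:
K = 14 (K = -2 + 4² = -2 + 16 = 14)
Q = 14 + 2*I (Q = √(-4 + 0) + 14 = √(-4) + 14 = 2*I + 14 = 14 + 2*I ≈ 14.0 + 2.0*I)
-28*(-155) + (5*(-5) + Q) = -28*(-155) + (5*(-5) + (14 + 2*I)) = 4340 + (-25 + (14 + 2*I)) = 4340 + (-11 + 2*I) = 4329 + 2*I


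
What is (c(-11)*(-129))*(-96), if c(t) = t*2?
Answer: -272448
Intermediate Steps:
c(t) = 2*t
(c(-11)*(-129))*(-96) = ((2*(-11))*(-129))*(-96) = -22*(-129)*(-96) = 2838*(-96) = -272448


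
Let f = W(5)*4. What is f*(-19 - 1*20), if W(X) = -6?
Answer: 936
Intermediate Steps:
f = -24 (f = -6*4 = -24)
f*(-19 - 1*20) = -24*(-19 - 1*20) = -24*(-19 - 20) = -24*(-39) = 936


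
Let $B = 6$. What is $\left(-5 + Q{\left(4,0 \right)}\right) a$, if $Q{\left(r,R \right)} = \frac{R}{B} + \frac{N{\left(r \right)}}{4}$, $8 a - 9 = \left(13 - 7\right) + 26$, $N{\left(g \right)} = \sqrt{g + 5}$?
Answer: $- \frac{697}{32} \approx -21.781$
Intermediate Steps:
$N{\left(g \right)} = \sqrt{5 + g}$
$a = \frac{41}{8}$ ($a = \frac{9}{8} + \frac{\left(13 - 7\right) + 26}{8} = \frac{9}{8} + \frac{6 + 26}{8} = \frac{9}{8} + \frac{1}{8} \cdot 32 = \frac{9}{8} + 4 = \frac{41}{8} \approx 5.125$)
$Q{\left(r,R \right)} = \frac{\sqrt{5 + r}}{4} + \frac{R}{6}$ ($Q{\left(r,R \right)} = \frac{R}{6} + \frac{\sqrt{5 + r}}{4} = \frac{\sqrt{5 + r}}{4} + \frac{R}{6}$)
$\left(-5 + Q{\left(4,0 \right)}\right) a = \left(-5 + \left(\frac{\sqrt{5 + 4}}{4} + \frac{1}{6} \cdot 0\right)\right) \frac{41}{8} = \left(-5 + \left(\frac{\sqrt{9}}{4} + 0\right)\right) \frac{41}{8} = \left(-5 + \left(\frac{1}{4} \cdot 3 + 0\right)\right) \frac{41}{8} = \left(-5 + \left(\frac{3}{4} + 0\right)\right) \frac{41}{8} = \left(-5 + \frac{3}{4}\right) \frac{41}{8} = \left(- \frac{17}{4}\right) \frac{41}{8} = - \frac{697}{32}$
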